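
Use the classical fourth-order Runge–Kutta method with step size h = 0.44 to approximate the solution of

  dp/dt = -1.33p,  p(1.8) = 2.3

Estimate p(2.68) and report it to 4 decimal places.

RK4: k1 = f(t_n, p_n); k2 = f(t_n + h/2, p_n + (h/2)·k1); k3 = f(t_n + h/2, p_n + (h/2)·k2); k4 = f(t_n + h, p_n + h·k3); p_{n+1} = p_n + (h/6)·(k1 + 2k2 + 2k3 + k4).
t=1.800000, p=2.300000:
  k1 = f(1.800000, 2.300000) = -3.059000
  k2 = f(2.020000, 1.627020) = -2.163937
  k3 = f(2.020000, 1.823934) = -2.425832
  k4 = f(2.240000, 1.232634) = -1.639403
  p ← 2.300000 + (0.44/6)·(k1 + 2k2 + 2k3 + k4) = 1.282284
t=2.240000, p=1.282284:
  k1 = f(2.240000, 1.282284) = -1.705438
  k2 = f(2.460000, 0.907088) = -1.206427
  k3 = f(2.460000, 1.016870) = -1.352438
  k4 = f(2.680000, 0.687212) = -0.913992
  p ← 1.282284 + (0.44/6)·(k1 + 2k2 + 2k3 + k4) = 0.714893
p(2.68) ≈ 0.7149

0.7149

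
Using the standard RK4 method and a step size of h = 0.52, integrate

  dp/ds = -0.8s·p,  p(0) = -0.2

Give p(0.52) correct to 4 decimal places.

RK4: k1 = f(s_n, p_n); k2 = f(s_n + h/2, p_n + (h/2)·k1); k3 = f(s_n + h/2, p_n + (h/2)·k2); k4 = f(s_n + h, p_n + h·k3); p_{n+1} = p_n + (h/6)·(k1 + 2k2 + 2k3 + k4).
s=0.000000, p=-0.200000:
  k1 = f(0.000000, -0.200000) = 0.000000
  k2 = f(0.260000, -0.200000) = 0.041600
  k3 = f(0.260000, -0.189184) = 0.039350
  k4 = f(0.520000, -0.179538) = 0.074688
  p ← -0.200000 + (0.52/6)·(k1 + 2k2 + 2k3 + k4) = -0.179496
p(0.52) ≈ -0.1795

-0.1795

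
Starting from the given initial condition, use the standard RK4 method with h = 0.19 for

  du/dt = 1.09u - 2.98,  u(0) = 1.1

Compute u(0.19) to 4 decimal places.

RK4: k1 = f(t_n, u_n); k2 = f(t_n + h/2, u_n + (h/2)·k1); k3 = f(t_n + h/2, u_n + (h/2)·k2); k4 = f(t_n + h, u_n + h·k3); u_{n+1} = u_n + (h/6)·(k1 + 2k2 + 2k3 + k4).
t=0.000000, u=1.100000:
  k1 = f(0.000000, 1.100000) = -1.781000
  k2 = f(0.095000, 0.930805) = -1.965423
  k3 = f(0.095000, 0.913285) = -1.984520
  k4 = f(0.190000, 0.722941) = -2.191994
  u ← 1.100000 + (0.19/6)·(k1 + 2k2 + 2k3 + k4) = 0.724026
u(0.19) ≈ 0.7240

0.7240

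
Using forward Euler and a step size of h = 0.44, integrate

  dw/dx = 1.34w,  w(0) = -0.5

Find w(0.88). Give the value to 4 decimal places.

Euler: w_{n+1} = w_n + h·f(x_n, w_n).
x=0.000000, w=-0.500000: f=-0.670000 → w ← -0.500000 + 0.44·(-0.670000) = -0.794800
x=0.440000, w=-0.794800: f=-1.065032 → w ← -0.794800 + 0.44·(-1.065032) = -1.263414
w(0.88) ≈ -1.2634

-1.2634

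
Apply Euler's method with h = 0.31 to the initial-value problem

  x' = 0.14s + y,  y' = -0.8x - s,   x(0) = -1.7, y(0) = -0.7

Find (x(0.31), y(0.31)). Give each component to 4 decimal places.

Euler on (x,y): x_{n+1} = x_n + h·x', y_{n+1} = y_n + h·y'.
0.000000: (-1.700000, -0.700000); f=(-0.700000, 1.360000) → (-1.917000, -0.278400)
(x(0.31), y(0.31)) ≈ (-1.9170, -0.2784)

-1.9170, -0.2784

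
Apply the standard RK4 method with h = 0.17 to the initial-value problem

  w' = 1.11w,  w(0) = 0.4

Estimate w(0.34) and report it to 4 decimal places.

RK4: k1 = f(s_n, w_n); k2 = f(s_n + h/2, w_n + (h/2)·k1); k3 = f(s_n + h/2, w_n + (h/2)·k2); k4 = f(s_n + h, w_n + h·k3); w_{n+1} = w_n + (h/6)·(k1 + 2k2 + 2k3 + k4).
s=0.000000, w=0.400000:
  k1 = f(0.000000, 0.400000) = 0.444000
  k2 = f(0.085000, 0.437740) = 0.485891
  k3 = f(0.085000, 0.441301) = 0.489844
  k4 = f(0.170000, 0.483273) = 0.536434
  w ← 0.400000 + (0.17/6)·(k1 + 2k2 + 2k3 + k4) = 0.483071
s=0.170000, w=0.483071:
  k1 = f(0.170000, 0.483071) = 0.536208
  k2 = f(0.255000, 0.528648) = 0.586800
  k3 = f(0.255000, 0.532949) = 0.591573
  k4 = f(0.340000, 0.583638) = 0.647838
  w ← 0.483071 + (0.17/6)·(k1 + 2k2 + 2k3 + k4) = 0.583393
w(0.34) ≈ 0.5834

0.5834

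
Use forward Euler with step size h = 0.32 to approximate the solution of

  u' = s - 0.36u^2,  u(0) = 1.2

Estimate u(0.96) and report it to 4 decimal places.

1.0998

Euler: u_{n+1} = u_n + h·f(s_n, u_n).
s=0.000000, u=1.200000: f=-0.518400 → u ← 1.200000 + 0.32·(-0.518400) = 1.034112
s=0.320000, u=1.034112: f=-0.064980 → u ← 1.034112 + 0.32·(-0.064980) = 1.013319
s=0.640000, u=1.013319: f=0.270347 → u ← 1.013319 + 0.32·0.270347 = 1.099830
u(0.96) ≈ 1.0998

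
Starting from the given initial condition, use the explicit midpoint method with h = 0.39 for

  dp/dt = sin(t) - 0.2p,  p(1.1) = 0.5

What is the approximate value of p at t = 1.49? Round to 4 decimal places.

0.8242

Midpoint: k1 = f(t_n, p_n); k2 = f(t_n + h/2, p_n + (h/2)·k1); p_{n+1} = p_n + h·k2.
t=1.100000, p=0.500000:
  k1 = f(1.100000, 0.500000) = 0.791207
  k2 = f(1.295000, 0.654285) = 0.831352
  p ← 0.500000 + 0.39·0.831352 = 0.824227
p(1.49) ≈ 0.8242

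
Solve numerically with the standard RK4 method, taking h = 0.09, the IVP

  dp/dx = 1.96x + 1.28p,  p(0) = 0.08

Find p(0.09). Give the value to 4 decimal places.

0.0980

RK4: k1 = f(x_n, p_n); k2 = f(x_n + h/2, p_n + (h/2)·k1); k3 = f(x_n + h/2, p_n + (h/2)·k2); k4 = f(x_n + h, p_n + h·k3); p_{n+1} = p_n + (h/6)·(k1 + 2k2 + 2k3 + k4).
x=0.000000, p=0.080000:
  k1 = f(0.000000, 0.080000) = 0.102400
  k2 = f(0.045000, 0.084608) = 0.196498
  k3 = f(0.045000, 0.088842) = 0.201918
  k4 = f(0.090000, 0.098173) = 0.302061
  p ← 0.080000 + (0.09/6)·(k1 + 2k2 + 2k3 + k4) = 0.098019
p(0.09) ≈ 0.0980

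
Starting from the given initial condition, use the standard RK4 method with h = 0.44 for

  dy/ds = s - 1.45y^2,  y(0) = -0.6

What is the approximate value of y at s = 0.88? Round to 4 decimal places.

RK4: k1 = f(s_n, y_n); k2 = f(s_n + h/2, y_n + (h/2)·k1); k3 = f(s_n + h/2, y_n + (h/2)·k2); k4 = f(s_n + h, y_n + h·k3); y_{n+1} = y_n + (h/6)·(k1 + 2k2 + 2k3 + k4).
s=0.000000, y=-0.600000:
  k1 = f(0.000000, -0.600000) = -0.522000
  k2 = f(0.220000, -0.714840) = -0.520945
  k3 = f(0.220000, -0.714608) = -0.520463
  k4 = f(0.440000, -0.829004) = -0.556509
  y ← -0.600000 + (0.44/6)·(k1 + 2k2 + 2k3 + k4) = -0.831830
s=0.440000, y=-0.831830:
  k1 = f(0.440000, -0.831830) = -0.563316
  k2 = f(0.660000, -0.955760) = -0.664542
  k3 = f(0.660000, -0.978030) = -0.726986
  k4 = f(0.880000, -1.151704) = -1.043313
  y ← -0.831830 + (0.44/6)·(k1 + 2k2 + 2k3 + k4) = -1.153741
y(0.88) ≈ -1.1537

-1.1537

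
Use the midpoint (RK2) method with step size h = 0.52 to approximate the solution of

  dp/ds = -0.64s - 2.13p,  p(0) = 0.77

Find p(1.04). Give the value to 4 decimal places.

-0.0105

Midpoint: k1 = f(s_n, p_n); k2 = f(s_n + h/2, p_n + (h/2)·k1); p_{n+1} = p_n + h·k2.
s=0.000000, p=0.770000:
  k1 = f(0.000000, 0.770000) = -1.640100
  k2 = f(0.260000, 0.343574) = -0.898213
  p ← 0.770000 + 0.52·(-0.898213) = 0.302929
s=0.520000, p=0.302929:
  k1 = f(0.520000, 0.302929) = -0.978040
  k2 = f(0.780000, 0.048639) = -0.602801
  p ← 0.302929 + 0.52·(-0.602801) = -0.010527
p(1.04) ≈ -0.0105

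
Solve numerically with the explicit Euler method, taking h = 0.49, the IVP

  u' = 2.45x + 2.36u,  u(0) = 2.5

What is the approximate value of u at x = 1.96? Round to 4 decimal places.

61.0948

Euler: u_{n+1} = u_n + h·f(x_n, u_n).
x=0.000000, u=2.500000: f=5.900000 → u ← 2.500000 + 0.49·5.900000 = 5.391000
x=0.490000, u=5.391000: f=13.923260 → u ← 5.391000 + 0.49·13.923260 = 12.213397
x=0.980000, u=12.213397: f=31.224618 → u ← 12.213397 + 0.49·31.224618 = 27.513460
x=1.470000, u=27.513460: f=68.533266 → u ← 27.513460 + 0.49·68.533266 = 61.094760
u(1.96) ≈ 61.0948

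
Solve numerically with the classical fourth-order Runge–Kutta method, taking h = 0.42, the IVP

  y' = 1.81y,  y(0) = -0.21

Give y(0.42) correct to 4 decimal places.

-0.4486

RK4: k1 = f(x_n, y_n); k2 = f(x_n + h/2, y_n + (h/2)·k1); k3 = f(x_n + h/2, y_n + (h/2)·k2); k4 = f(x_n + h, y_n + h·k3); y_{n+1} = y_n + (h/6)·(k1 + 2k2 + 2k3 + k4).
x=0.000000, y=-0.210000:
  k1 = f(0.000000, -0.210000) = -0.380100
  k2 = f(0.210000, -0.289821) = -0.524576
  k3 = f(0.210000, -0.320161) = -0.579491
  k4 = f(0.420000, -0.453386) = -0.820629
  y ← -0.210000 + (0.42/6)·(k1 + 2k2 + 2k3 + k4) = -0.448620
y(0.42) ≈ -0.4486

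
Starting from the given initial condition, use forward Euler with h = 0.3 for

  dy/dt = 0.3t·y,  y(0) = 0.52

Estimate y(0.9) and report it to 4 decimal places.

0.5629

Euler: y_{n+1} = y_n + h·f(t_n, y_n).
t=0.000000, y=0.520000: f=0.000000 → y ← 0.520000 + 0.3·0.000000 = 0.520000
t=0.300000, y=0.520000: f=0.046800 → y ← 0.520000 + 0.3·0.046800 = 0.534040
t=0.600000, y=0.534040: f=0.096127 → y ← 0.534040 + 0.3·0.096127 = 0.562878
y(0.9) ≈ 0.5629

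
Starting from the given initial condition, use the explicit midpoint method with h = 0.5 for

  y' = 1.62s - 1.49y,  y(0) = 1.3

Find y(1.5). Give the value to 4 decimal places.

Midpoint: k1 = f(s_n, y_n); k2 = f(s_n + h/2, y_n + (h/2)·k1); y_{n+1} = y_n + h·k2.
s=0.000000, y=1.300000:
  k1 = f(0.000000, 1.300000) = -1.937000
  k2 = f(0.250000, 0.815750) = -0.810467
  y ← 1.300000 + 0.5·(-0.810467) = 0.894766
s=0.500000, y=0.894766:
  k1 = f(0.500000, 0.894766) = -0.523202
  k2 = f(0.750000, 0.763966) = 0.076691
  y ← 0.894766 + 0.5·0.076691 = 0.933112
s=1.000000, y=0.933112:
  k1 = f(1.000000, 0.933112) = 0.229664
  k2 = f(1.250000, 0.990528) = 0.549114
  y ← 0.933112 + 0.5·0.549114 = 1.207669
y(1.5) ≈ 1.2077

1.2077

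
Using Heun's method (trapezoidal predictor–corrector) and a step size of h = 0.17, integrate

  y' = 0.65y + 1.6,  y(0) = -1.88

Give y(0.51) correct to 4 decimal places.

Heun: k1 = f(x_n, y_n); k2 = f(x_n + h, y_n + h·k1); y_{n+1} = y_n + (h/2)·(k1 + k2).
x=0.000000, y=-1.880000:
  k1 = f(0.000000, -1.880000) = 0.378000
  k2 = f(0.170000, -1.815740) = 0.419769
  y ← -1.880000 + (0.17/2)·(0.378000 + 0.419769) = -1.812190
x=0.170000, y=-1.812190:
  k1 = f(0.170000, -1.812190) = 0.422077
  k2 = f(0.340000, -1.740437) = 0.468716
  y ← -1.812190 + (0.17/2)·(0.422077 + 0.468716) = -1.736472
x=0.340000, y=-1.736472:
  k1 = f(0.340000, -1.736472) = 0.471293
  k2 = f(0.510000, -1.656352) = 0.523371
  y ← -1.736472 + (0.17/2)·(0.471293 + 0.523371) = -1.651926
y(0.51) ≈ -1.6519

-1.6519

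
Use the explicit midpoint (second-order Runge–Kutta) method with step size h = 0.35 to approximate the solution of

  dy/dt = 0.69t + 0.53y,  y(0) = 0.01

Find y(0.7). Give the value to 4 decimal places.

Midpoint: k1 = f(t_n, y_n); k2 = f(t_n + h/2, y_n + (h/2)·k1); y_{n+1} = y_n + h·k2.
t=0.000000, y=0.010000:
  k1 = f(0.000000, 0.010000) = 0.005300
  k2 = f(0.175000, 0.010927) = 0.126542
  y ← 0.010000 + 0.35·0.126542 = 0.054290
t=0.350000, y=0.054290:
  k1 = f(0.350000, 0.054290) = 0.270273
  k2 = f(0.525000, 0.101587) = 0.416091
  y ← 0.054290 + 0.35·0.416091 = 0.199922
y(0.7) ≈ 0.1999

0.1999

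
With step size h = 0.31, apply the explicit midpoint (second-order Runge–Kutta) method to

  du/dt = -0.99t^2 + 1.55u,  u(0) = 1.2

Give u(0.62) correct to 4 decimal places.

2.9712

Midpoint: k1 = f(t_n, u_n); k2 = f(t_n + h/2, u_n + (h/2)·k1); u_{n+1} = u_n + h·k2.
t=0.000000, u=1.200000:
  k1 = f(0.000000, 1.200000) = 1.860000
  k2 = f(0.155000, 1.488300) = 2.283080
  u ← 1.200000 + 0.31·2.283080 = 1.907755
t=0.310000, u=1.907755:
  k1 = f(0.310000, 1.907755) = 2.861881
  k2 = f(0.465000, 2.351346) = 3.430524
  u ← 1.907755 + 0.31·3.430524 = 2.971217
u(0.62) ≈ 2.9712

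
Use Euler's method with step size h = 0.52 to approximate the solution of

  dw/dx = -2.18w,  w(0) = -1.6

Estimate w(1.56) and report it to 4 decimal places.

Euler: w_{n+1} = w_n + h·f(x_n, w_n).
x=0.000000, w=-1.600000: f=3.488000 → w ← -1.600000 + 0.52·3.488000 = 0.213760
x=0.520000, w=0.213760: f=-0.465997 → w ← 0.213760 + 0.52·(-0.465997) = -0.028558
x=1.040000, w=-0.028558: f=0.062257 → w ← -0.028558 + 0.52·0.062257 = 0.003815
w(1.56) ≈ 0.0038

0.0038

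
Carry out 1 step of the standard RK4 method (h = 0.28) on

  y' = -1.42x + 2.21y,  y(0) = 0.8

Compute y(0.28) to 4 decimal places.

RK4: k1 = f(x_n, y_n); k2 = f(x_n + h/2, y_n + (h/2)·k1); k3 = f(x_n + h/2, y_n + (h/2)·k2); k4 = f(x_n + h, y_n + h·k3); y_{n+1} = y_n + (h/6)·(k1 + 2k2 + 2k3 + k4).
x=0.000000, y=0.800000:
  k1 = f(0.000000, 0.800000) = 1.768000
  k2 = f(0.140000, 1.047520) = 2.116219
  k3 = f(0.140000, 1.096271) = 2.223958
  k4 = f(0.280000, 1.422708) = 2.746585
  y ← 0.800000 + (0.28/6)·(k1 + 2k2 + 2k3 + k4) = 1.415764
y(0.28) ≈ 1.4158

1.4158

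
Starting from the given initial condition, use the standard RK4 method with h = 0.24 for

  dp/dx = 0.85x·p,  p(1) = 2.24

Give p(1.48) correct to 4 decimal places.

3.7150

RK4: k1 = f(x_n, p_n); k2 = f(x_n + h/2, p_n + (h/2)·k1); k3 = f(x_n + h/2, p_n + (h/2)·k2); k4 = f(x_n + h, p_n + h·k3); p_{n+1} = p_n + (h/6)·(k1 + 2k2 + 2k3 + k4).
x=1.000000, p=2.240000:
  k1 = f(1.000000, 2.240000) = 1.904000
  k2 = f(1.120000, 2.468480) = 2.349993
  k3 = f(1.120000, 2.521999) = 2.400943
  k4 = f(1.240000, 2.816226) = 2.968303
  p ← 2.240000 + (0.24/6)·(k1 + 2k2 + 2k3 + k4) = 2.814967
x=1.240000, p=2.814967:
  k1 = f(1.240000, 2.814967) = 2.966975
  k2 = f(1.360000, 3.171004) = 3.665681
  k3 = f(1.360000, 3.254849) = 3.762605
  k4 = f(1.480000, 3.717992) = 4.677234
  p ← 2.814967 + (0.24/6)·(k1 + 2k2 + 2k3 + k4) = 3.714998
p(1.48) ≈ 3.7150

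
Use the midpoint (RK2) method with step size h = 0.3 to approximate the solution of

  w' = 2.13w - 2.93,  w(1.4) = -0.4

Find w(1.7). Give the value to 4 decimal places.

Midpoint: k1 = f(t_n, w_n); k2 = f(t_n + h/2, w_n + (h/2)·k1); w_{n+1} = w_n + h·k2.
t=1.400000, w=-0.400000:
  k1 = f(1.400000, -0.400000) = -3.782000
  k2 = f(1.550000, -0.967300) = -4.990349
  w ← -0.400000 + 0.3·(-4.990349) = -1.897105
w(1.7) ≈ -1.8971

-1.8971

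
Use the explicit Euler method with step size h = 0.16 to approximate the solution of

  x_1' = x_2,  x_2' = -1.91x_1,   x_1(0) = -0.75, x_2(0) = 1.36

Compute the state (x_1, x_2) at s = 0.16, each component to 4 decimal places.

-0.5324, 1.5892

Euler on (x_1,x_2): x_1_{n+1} = x_1_n + h·x_1', x_2_{n+1} = x_2_n + h·x_2'.
0.000000: (-0.750000, 1.360000); f=(1.360000, 1.432500) → (-0.532400, 1.589200)
(x_1(0.16), x_2(0.16)) ≈ (-0.5324, 1.5892)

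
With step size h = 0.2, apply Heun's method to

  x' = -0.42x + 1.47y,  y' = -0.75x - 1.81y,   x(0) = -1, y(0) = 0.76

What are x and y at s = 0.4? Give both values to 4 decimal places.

Heun on (x,y): k1 = f(s_n, state_n); k2 = f(s_n + h, state_n + h·k1); state_{n+1} = state_n + (h/2)·(k1 + k2).
0.000000: (-1.000000, 0.760000)
  k1 = (1.537200, -0.625600)
  predictor → (-0.692560, 0.634880)
  k2 = (1.224149, -0.629713)
  → (-0.723865, 0.634469)
0.200000: (-0.723865, 0.634469)
  k1 = (1.236692, -0.605490)
  predictor → (-0.476527, 0.513371)
  k2 = (0.954796, -0.571806)
  → (-0.504716, 0.516739)
(x(0.4), y(0.4)) ≈ (-0.5047, 0.5167)

-0.5047, 0.5167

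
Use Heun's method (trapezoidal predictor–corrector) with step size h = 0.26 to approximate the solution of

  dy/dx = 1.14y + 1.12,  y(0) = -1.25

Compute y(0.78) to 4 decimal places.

-1.6267

Heun: k1 = f(x_n, y_n); k2 = f(x_n + h, y_n + h·k1); y_{n+1} = y_n + (h/2)·(k1 + k2).
x=0.000000, y=-1.250000:
  k1 = f(0.000000, -1.250000) = -0.305000
  k2 = f(0.260000, -1.329300) = -0.395402
  y ← -1.250000 + (0.26/2)·(-0.305000 + (-0.395402)) = -1.341052
x=0.260000, y=-1.341052:
  k1 = f(0.260000, -1.341052) = -0.408800
  k2 = f(0.520000, -1.447340) = -0.529968
  y ← -1.341052 + (0.26/2)·(-0.408800 + (-0.529968)) = -1.463092
x=0.520000, y=-1.463092:
  k1 = f(0.520000, -1.463092) = -0.547925
  k2 = f(0.780000, -1.605552) = -0.710330
  y ← -1.463092 + (0.26/2)·(-0.547925 + (-0.710330)) = -1.626665
y(0.78) ≈ -1.6267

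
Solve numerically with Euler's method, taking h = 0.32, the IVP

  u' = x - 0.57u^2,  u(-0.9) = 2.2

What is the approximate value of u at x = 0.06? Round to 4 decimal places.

Euler: u_{n+1} = u_n + h·f(x_n, u_n).
x=-0.900000, u=2.200000: f=-3.658800 → u ← 2.200000 + 0.32·(-3.658800) = 1.029184
x=-0.580000, u=1.029184: f=-1.183755 → u ← 1.029184 + 0.32·(-1.183755) = 0.650382
x=-0.260000, u=0.650382: f=-0.501108 → u ← 0.650382 + 0.32·(-0.501108) = 0.490028
u(0.06) ≈ 0.4900

0.4900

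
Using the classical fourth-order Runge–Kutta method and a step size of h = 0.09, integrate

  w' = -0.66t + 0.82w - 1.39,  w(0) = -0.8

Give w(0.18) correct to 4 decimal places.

RK4: k1 = f(t_n, w_n); k2 = f(t_n + h/2, w_n + (h/2)·k1); k3 = f(t_n + h/2, w_n + (h/2)·k2); k4 = f(t_n + h, w_n + h·k3); w_{n+1} = w_n + (h/6)·(k1 + 2k2 + 2k3 + k4).
t=0.000000, w=-0.800000:
  k1 = f(0.000000, -0.800000) = -2.046000
  k2 = f(0.045000, -0.892070) = -2.151197
  k3 = f(0.045000, -0.896804) = -2.155079
  k4 = f(0.090000, -0.993957) = -2.264445
  w ← -0.800000 + (0.09/6)·(k1 + 2k2 + 2k3 + k4) = -0.993845
t=0.090000, w=-0.993845:
  k1 = f(0.090000, -0.993845) = -2.264353
  k2 = f(0.135000, -1.095741) = -2.377607
  k3 = f(0.135000, -1.100837) = -2.381787
  k4 = f(0.180000, -1.208206) = -2.499529
  w ← -0.993845 + (0.09/6)·(k1 + 2k2 + 2k3 + k4) = -1.208085
w(0.18) ≈ -1.2081

-1.2081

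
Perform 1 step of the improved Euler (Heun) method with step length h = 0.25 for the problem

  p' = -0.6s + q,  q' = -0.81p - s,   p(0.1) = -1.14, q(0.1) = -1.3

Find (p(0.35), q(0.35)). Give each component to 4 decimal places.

Heun on (p,q): k1 = f(s_n, state_n); k2 = f(s_n + h, state_n + h·k1); state_{n+1} = state_n + (h/2)·(k1 + k2).
0.100000: (-1.140000, -1.300000)
  k1 = (-1.360000, 0.823400)
  predictor → (-1.480000, -1.094150)
  k2 = (-1.304150, 0.848800)
  → (-1.473019, -1.090975)
(p(0.35), q(0.35)) ≈ (-1.4730, -1.0910)

-1.4730, -1.0910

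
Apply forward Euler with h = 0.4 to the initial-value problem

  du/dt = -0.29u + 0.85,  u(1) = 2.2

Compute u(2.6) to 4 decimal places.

Euler: u_{n+1} = u_n + h·f(t_n, u_n).
t=1.000000, u=2.200000: f=0.212000 → u ← 2.200000 + 0.4·0.212000 = 2.284800
t=1.400000, u=2.284800: f=0.187408 → u ← 2.284800 + 0.4·0.187408 = 2.359763
t=1.800000, u=2.359763: f=0.165669 → u ← 2.359763 + 0.4·0.165669 = 2.426031
t=2.200000, u=2.426031: f=0.146451 → u ← 2.426031 + 0.4·0.146451 = 2.484611
u(2.6) ≈ 2.4846

2.4846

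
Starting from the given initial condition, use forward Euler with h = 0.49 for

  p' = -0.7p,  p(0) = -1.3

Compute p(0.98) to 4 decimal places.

-0.5611

Euler: p_{n+1} = p_n + h·f(x_n, p_n).
x=0.000000, p=-1.300000: f=0.910000 → p ← -1.300000 + 0.49·0.910000 = -0.854100
x=0.490000, p=-0.854100: f=0.597870 → p ← -0.854100 + 0.49·0.597870 = -0.561144
p(0.98) ≈ -0.5611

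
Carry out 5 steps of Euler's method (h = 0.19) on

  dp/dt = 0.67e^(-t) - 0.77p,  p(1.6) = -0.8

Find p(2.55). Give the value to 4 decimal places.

Euler: p_{n+1} = p_n + h·f(t_n, p_n).
t=1.600000, p=-0.800000: f=0.751271 → p ← -0.800000 + 0.19·0.751271 = -0.657259
t=1.790000, p=-0.657259: f=0.617952 → p ← -0.657259 + 0.19·0.617952 = -0.539848
t=1.980000, p=-0.539848: f=0.508189 → p ← -0.539848 + 0.19·0.508189 = -0.443292
t=2.170000, p=-0.443292: f=0.417834 → p ← -0.443292 + 0.19·0.417834 = -0.363903
t=2.360000, p=-0.363903: f=0.343467 → p ← -0.363903 + 0.19·0.343467 = -0.298645
p(2.55) ≈ -0.2986

-0.2986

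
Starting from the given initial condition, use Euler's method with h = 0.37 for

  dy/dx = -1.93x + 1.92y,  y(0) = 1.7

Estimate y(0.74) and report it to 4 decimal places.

Euler: y_{n+1} = y_n + h·f(x_n, y_n).
x=0.000000, y=1.700000: f=3.264000 → y ← 1.700000 + 0.37·3.264000 = 2.907680
x=0.370000, y=2.907680: f=4.868646 → y ← 2.907680 + 0.37·4.868646 = 4.709079
y(0.74) ≈ 4.7091

4.7091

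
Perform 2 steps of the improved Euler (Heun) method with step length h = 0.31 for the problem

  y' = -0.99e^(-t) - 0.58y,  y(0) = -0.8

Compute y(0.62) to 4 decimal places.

Heun: k1 = f(t_n, y_n); k2 = f(t_n + h, y_n + h·k1); y_{n+1} = y_n + (h/2)·(k1 + k2).
t=0.000000, y=-0.800000:
  k1 = f(0.000000, -0.800000) = -0.526000
  k2 = f(0.310000, -0.963060) = -0.167538
  y ← -0.800000 + (0.31/2)·(-0.526000 + (-0.167538)) = -0.907498
t=0.310000, y=-0.907498:
  k1 = f(0.310000, -0.907498) = -0.199763
  k2 = f(0.620000, -0.969425) = 0.029702
  y ← -0.907498 + (0.31/2)·(-0.199763 + 0.029702) = -0.933858
y(0.62) ≈ -0.9339

-0.9339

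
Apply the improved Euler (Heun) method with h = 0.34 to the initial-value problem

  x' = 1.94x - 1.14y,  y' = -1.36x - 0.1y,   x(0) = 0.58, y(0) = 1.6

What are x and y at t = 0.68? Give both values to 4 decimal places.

Heun on (x,y): k1 = f(t_n, state_n); k2 = f(t_n + h, state_n + h·k1); state_{n+1} = state_n + (h/2)·(k1 + k2).
0.000000: (0.580000, 1.600000)
  k1 = (-0.698800, -0.948800)
  predictor → (0.342408, 1.277408)
  k2 = (-0.791974, -0.593416)
  → (0.326568, 1.337823)
0.340000: (0.326568, 1.337823)
  k1 = (-0.891576, -0.577915)
  predictor → (0.023433, 1.141332)
  k2 = (-1.255659, -0.146002)
  → (-0.038461, 1.214757)
(x(0.68), y(0.68)) ≈ (-0.0385, 1.2148)

-0.0385, 1.2148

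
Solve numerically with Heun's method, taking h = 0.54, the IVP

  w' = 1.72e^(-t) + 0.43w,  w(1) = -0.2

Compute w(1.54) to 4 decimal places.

Heun: k1 = f(t_n, w_n); k2 = f(t_n + h, w_n + h·k1); w_{n+1} = w_n + (h/2)·(k1 + k2).
t=1.000000, w=-0.200000:
  k1 = f(1.000000, -0.200000) = 0.546753
  k2 = f(1.540000, 0.095246) = 0.409691
  w ← -0.200000 + (0.54/2)·(0.546753 + 0.409691) = 0.058240
w(1.54) ≈ 0.0582

0.0582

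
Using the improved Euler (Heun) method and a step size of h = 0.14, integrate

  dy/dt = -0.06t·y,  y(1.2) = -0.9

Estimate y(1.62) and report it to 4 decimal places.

Heun: k1 = f(t_n, y_n); k2 = f(t_n + h, y_n + h·k1); y_{n+1} = y_n + (h/2)·(k1 + k2).
t=1.200000, y=-0.900000:
  k1 = f(1.200000, -0.900000) = 0.064800
  k2 = f(1.340000, -0.890928) = 0.071631
  y ← -0.900000 + (0.14/2)·(0.064800 + 0.071631) = -0.890450
t=1.340000, y=-0.890450:
  k1 = f(1.340000, -0.890450) = 0.071592
  k2 = f(1.480000, -0.880427) = 0.078182
  y ← -0.890450 + (0.14/2)·(0.071592 + 0.078182) = -0.879966
t=1.480000, y=-0.879966:
  k1 = f(1.480000, -0.879966) = 0.078141
  k2 = f(1.620000, -0.869026) = 0.084469
  y ← -0.879966 + (0.14/2)·(0.078141 + 0.084469) = -0.868583
y(1.62) ≈ -0.8686

-0.8686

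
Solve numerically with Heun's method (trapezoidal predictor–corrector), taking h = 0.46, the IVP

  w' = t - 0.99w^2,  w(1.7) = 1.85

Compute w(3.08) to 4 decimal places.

1.7824

Heun: k1 = f(t_n, w_n); k2 = f(t_n + h, w_n + h·k1); w_{n+1} = w_n + (h/2)·(k1 + k2).
t=1.700000, w=1.850000:
  k1 = f(1.700000, 1.850000) = -1.688275
  k2 = f(2.160000, 1.073393) = 1.019348
  w ← 1.850000 + (0.46/2)·(-1.688275 + 1.019348) = 1.696147
t=2.160000, w=1.696147:
  k1 = f(2.160000, 1.696147) = -0.688145
  k2 = f(2.620000, 1.379600) = 0.735736
  w ← 1.696147 + (0.46/2)·(-0.688145 + 0.735736) = 1.707093
t=2.620000, w=1.707093:
  k1 = f(2.620000, 1.707093) = -0.265024
  k2 = f(3.080000, 1.585182) = 0.592327
  w ← 1.707093 + (0.46/2)·(-0.265024 + 0.592327) = 1.782372
w(3.08) ≈ 1.7824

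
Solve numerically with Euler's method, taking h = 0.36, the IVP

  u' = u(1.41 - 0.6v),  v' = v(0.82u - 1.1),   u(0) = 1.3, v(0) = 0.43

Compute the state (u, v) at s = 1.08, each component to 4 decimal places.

Euler on (u,v): u_{n+1} = u_n + h·u', v_{n+1} = v_n + h·v'.
0.000000: (1.300000, 0.430000); f=(1.497600, -0.014620) → (1.839136, 0.424737)
0.360000: (1.839136, 0.424737); f=(2.124493, 0.173331) → (2.603953, 0.487136)
0.720000: (2.603953, 0.487136); f=(2.910486, 0.504304) → (3.651728, 0.668685)
(u(1.08), v(1.08)) ≈ (3.6517, 0.6687)

3.6517, 0.6687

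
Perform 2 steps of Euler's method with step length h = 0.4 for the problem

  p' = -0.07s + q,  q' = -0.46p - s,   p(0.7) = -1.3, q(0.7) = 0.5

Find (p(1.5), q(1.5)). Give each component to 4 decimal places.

-0.9667, 0.2252

Euler on (p,q): p_{n+1} = p_n + h·p', q_{n+1} = q_n + h·q'.
0.700000: (-1.300000, 0.500000); f=(0.451000, -0.102000) → (-1.119600, 0.459200)
1.100000: (-1.119600, 0.459200); f=(0.382200, -0.584984) → (-0.966720, 0.225206)
(p(1.5), q(1.5)) ≈ (-0.9667, 0.2252)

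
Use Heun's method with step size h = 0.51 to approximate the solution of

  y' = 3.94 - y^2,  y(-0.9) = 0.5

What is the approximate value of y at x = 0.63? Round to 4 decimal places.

Heun: k1 = f(x_n, y_n); k2 = f(x_n + h, y_n + h·k1); y_{n+1} = y_n + (h/2)·(k1 + k2).
x=-0.900000, y=0.500000:
  k1 = f(-0.900000, 0.500000) = 3.690000
  k2 = f(-0.390000, 2.381900) = -1.733448
  y ← 0.500000 + (0.51/2)·(3.690000 + (-1.733448)) = 0.998921
x=-0.390000, y=0.998921:
  k1 = f(-0.390000, 0.998921) = 2.942157
  k2 = f(0.120000, 2.499421) = -2.307105
  y ← 0.998921 + (0.51/2)·(2.942157 + (-2.307105)) = 1.160859
x=0.120000, y=1.160859:
  k1 = f(0.120000, 1.160859) = 2.592406
  k2 = f(0.630000, 2.482986) = -2.225221
  y ← 1.160859 + (0.51/2)·(2.592406 + (-2.225221)) = 1.254491
y(0.63) ≈ 1.2545

1.2545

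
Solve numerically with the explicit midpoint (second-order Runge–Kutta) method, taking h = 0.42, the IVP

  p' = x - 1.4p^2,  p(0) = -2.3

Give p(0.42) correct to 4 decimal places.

Midpoint: k1 = f(x_n, p_n); k2 = f(x_n + h/2, p_n + (h/2)·k1); p_{n+1} = p_n + h·k2.
x=0.000000, p=-2.300000:
  k1 = f(0.000000, -2.300000) = -7.406000
  k2 = f(0.210000, -3.855260) = -20.598242
  p ← -2.300000 + 0.42·(-20.598242) = -10.951261
p(0.42) ≈ -10.9513

-10.9513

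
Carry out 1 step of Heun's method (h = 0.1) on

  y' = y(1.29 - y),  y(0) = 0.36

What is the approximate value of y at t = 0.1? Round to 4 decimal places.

Heun: k1 = f(t_n, y_n); k2 = f(t_n + h, y_n + h·k1); y_{n+1} = y_n + (h/2)·(k1 + k2).
t=0.000000, y=0.360000:
  k1 = f(0.000000, 0.360000) = 0.334800
  k2 = f(0.100000, 0.393480) = 0.352763
  y ← 0.360000 + (0.1/2)·(0.334800 + 0.352763) = 0.394378
y(0.1) ≈ 0.3944

0.3944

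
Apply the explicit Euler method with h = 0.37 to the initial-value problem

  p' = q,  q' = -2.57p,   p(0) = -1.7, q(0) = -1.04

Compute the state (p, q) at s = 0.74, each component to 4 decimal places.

Euler on (p,q): p_{n+1} = p_n + h·p', q_{n+1} = q_n + h·q'.
0.000000: (-1.700000, -1.040000); f=(-1.040000, 4.369000) → (-2.084800, 0.576530)
0.370000: (-2.084800, 0.576530); f=(0.576530, 5.357936) → (-1.871484, 2.558966)
(p(0.74), q(0.74)) ≈ (-1.8715, 2.5590)

-1.8715, 2.5590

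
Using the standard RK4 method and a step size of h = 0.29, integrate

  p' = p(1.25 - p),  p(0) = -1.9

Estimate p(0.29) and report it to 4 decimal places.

RK4: k1 = f(t_n, p_n); k2 = f(t_n + h/2, p_n + (h/2)·k1); k3 = f(t_n + h/2, p_n + (h/2)·k2); k4 = f(t_n + h, p_n + h·k3); p_{n+1} = p_n + (h/6)·(k1 + 2k2 + 2k3 + k4).
t=0.000000, p=-1.900000:
  k1 = f(0.000000, -1.900000) = -5.985000
  k2 = f(0.145000, -2.767825) = -11.120636
  k3 = f(0.145000, -3.512492) = -16.728217
  k4 = f(0.290000, -6.751183) = -54.017452
  p ← -1.900000 + (0.29/6)·(k1 + 2k2 + 2k3 + k4) = -7.492174
p(0.29) ≈ -7.4922

-7.4922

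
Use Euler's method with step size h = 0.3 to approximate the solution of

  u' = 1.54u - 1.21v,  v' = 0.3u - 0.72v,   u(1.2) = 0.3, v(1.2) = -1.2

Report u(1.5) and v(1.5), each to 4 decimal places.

Euler on (u,v): u_{n+1} = u_n + h·u', v_{n+1} = v_n + h·v'.
1.200000: (0.300000, -1.200000); f=(1.914000, 0.954000) → (0.874200, -0.913800)
(u(1.5), v(1.5)) ≈ (0.8742, -0.9138)

0.8742, -0.9138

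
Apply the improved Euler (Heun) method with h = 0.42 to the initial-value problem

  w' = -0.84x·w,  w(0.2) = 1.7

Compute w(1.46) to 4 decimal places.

0.7165

Heun: k1 = f(x_n, w_n); k2 = f(x_n + h, w_n + h·k1); w_{n+1} = w_n + (h/2)·(k1 + k2).
x=0.200000, w=1.700000:
  k1 = f(0.200000, 1.700000) = -0.285600
  k2 = f(0.620000, 1.580048) = -0.822889
  w ← 1.700000 + (0.42/2)·(-0.285600 + (-0.822889)) = 1.467217
x=0.620000, w=1.467217:
  k1 = f(0.620000, 1.467217) = -0.764127
  k2 = f(1.040000, 1.146284) = -1.001394
  w ← 1.467217 + (0.42/2)·(-0.764127 + (-1.001394)) = 1.096458
x=1.040000, w=1.096458:
  k1 = f(1.040000, 1.096458) = -0.957866
  k2 = f(1.460000, 0.694154) = -0.851311
  w ← 1.096458 + (0.42/2)·(-0.957866 + (-0.851311)) = 0.716531
w(1.46) ≈ 0.7165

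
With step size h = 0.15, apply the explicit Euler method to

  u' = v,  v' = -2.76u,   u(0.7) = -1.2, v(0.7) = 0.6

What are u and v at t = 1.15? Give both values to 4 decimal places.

-0.7120, 1.9478

Euler on (u,v): u_{n+1} = u_n + h·u', v_{n+1} = v_n + h·v'.
0.700000: (-1.200000, 0.600000); f=(0.600000, 3.312000) → (-1.110000, 1.096800)
0.850000: (-1.110000, 1.096800); f=(1.096800, 3.063600) → (-0.945480, 1.556340)
1.000000: (-0.945480, 1.556340); f=(1.556340, 2.609525) → (-0.712029, 1.947769)
(u(1.15), v(1.15)) ≈ (-0.7120, 1.9478)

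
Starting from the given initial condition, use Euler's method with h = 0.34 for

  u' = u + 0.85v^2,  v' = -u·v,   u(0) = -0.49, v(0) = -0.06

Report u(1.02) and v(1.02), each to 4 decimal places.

Euler on (u,v): u_{n+1} = u_n + h·u', v_{n+1} = v_n + h·v'.
0.000000: (-0.490000, -0.060000); f=(-0.486940, -0.029400) → (-0.655560, -0.069996)
0.340000: (-0.655560, -0.069996); f=(-0.651395, -0.045887) → (-0.877034, -0.085597)
0.680000: (-0.877034, -0.085597); f=(-0.870806, -0.075072) → (-1.173108, -0.111122)
(u(1.02), v(1.02)) ≈ (-1.1731, -0.1111)

-1.1731, -0.1111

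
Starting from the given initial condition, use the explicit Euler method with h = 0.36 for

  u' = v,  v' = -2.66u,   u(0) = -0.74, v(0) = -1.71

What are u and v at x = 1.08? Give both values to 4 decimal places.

-1.6093, 1.9401

Euler on (u,v): u_{n+1} = u_n + h·u', v_{n+1} = v_n + h·v'.
0.000000: (-0.740000, -1.710000); f=(-1.710000, 1.968400) → (-1.355600, -1.001376)
0.360000: (-1.355600, -1.001376); f=(-1.001376, 3.605896) → (-1.716095, 0.296747)
0.720000: (-1.716095, 0.296747); f=(0.296747, 4.564814) → (-1.609267, 1.940079)
(u(1.08), v(1.08)) ≈ (-1.6093, 1.9401)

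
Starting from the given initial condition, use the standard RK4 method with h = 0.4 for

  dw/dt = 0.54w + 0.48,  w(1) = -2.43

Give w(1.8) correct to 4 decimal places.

-3.2627

RK4: k1 = f(t_n, w_n); k2 = f(t_n + h/2, w_n + (h/2)·k1); k3 = f(t_n + h/2, w_n + (h/2)·k2); k4 = f(t_n + h, w_n + h·k3); w_{n+1} = w_n + (h/6)·(k1 + 2k2 + 2k3 + k4).
t=1.000000, w=-2.430000:
  k1 = f(1.000000, -2.430000) = -0.832200
  k2 = f(1.200000, -2.596440) = -0.922078
  k3 = f(1.200000, -2.614416) = -0.931784
  k4 = f(1.400000, -2.802714) = -1.033465
  w ← -2.430000 + (0.4/6)·(k1 + 2k2 + 2k3 + k4) = -2.801559
t=1.400000, w=-2.801559:
  k1 = f(1.400000, -2.801559) = -1.032842
  k2 = f(1.600000, -3.008128) = -1.144389
  k3 = f(1.600000, -3.030437) = -1.156436
  k4 = f(1.800000, -3.264134) = -1.282632
  w ← -2.801559 + (0.4/6)·(k1 + 2k2 + 2k3 + k4) = -3.262701
w(1.8) ≈ -3.2627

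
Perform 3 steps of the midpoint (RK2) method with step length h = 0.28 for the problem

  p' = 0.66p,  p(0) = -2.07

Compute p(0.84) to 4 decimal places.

-3.5938

Midpoint: k1 = f(t_n, p_n); k2 = f(t_n + h/2, p_n + (h/2)·k1); p_{n+1} = p_n + h·k2.
t=0.000000, p=-2.070000:
  k1 = f(0.000000, -2.070000) = -1.366200
  k2 = f(0.140000, -2.261268) = -1.492437
  p ← -2.070000 + 0.28·(-1.492437) = -2.487882
t=0.280000, p=-2.487882:
  k1 = f(0.280000, -2.487882) = -1.642002
  k2 = f(0.420000, -2.717763) = -1.793723
  p ← -2.487882 + 0.28·(-1.793723) = -2.990125
t=0.560000, p=-2.990125:
  k1 = f(0.560000, -2.990125) = -1.973482
  k2 = f(0.700000, -3.266412) = -2.155832
  p ← -2.990125 + 0.28·(-2.155832) = -3.593758
p(0.84) ≈ -3.5938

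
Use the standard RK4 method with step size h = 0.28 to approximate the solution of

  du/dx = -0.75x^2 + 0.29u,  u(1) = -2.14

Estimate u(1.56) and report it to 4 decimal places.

-3.2676

RK4: k1 = f(x_n, u_n); k2 = f(x_n + h/2, u_n + (h/2)·k1); k3 = f(x_n + h/2, u_n + (h/2)·k2); k4 = f(x_n + h, u_n + h·k3); u_{n+1} = u_n + (h/6)·(k1 + 2k2 + 2k3 + k4).
x=1.000000, u=-2.140000:
  k1 = f(1.000000, -2.140000) = -1.370600
  k2 = f(1.140000, -2.331884) = -1.650946
  k3 = f(1.140000, -2.371132) = -1.662328
  k4 = f(1.280000, -2.605452) = -1.984381
  u ← -2.140000 + (0.28/6)·(k1 + 2k2 + 2k3 + k4) = -2.605805
x=1.280000, u=-2.605805:
  k1 = f(1.280000, -2.605805) = -1.984483
  k2 = f(1.420000, -2.883632) = -2.348553
  k3 = f(1.420000, -2.934602) = -2.363335
  k4 = f(1.560000, -3.267538) = -2.772786
  u ← -2.605805 + (0.28/6)·(k1 + 2k2 + 2k3 + k4) = -3.267587
u(1.56) ≈ -3.2676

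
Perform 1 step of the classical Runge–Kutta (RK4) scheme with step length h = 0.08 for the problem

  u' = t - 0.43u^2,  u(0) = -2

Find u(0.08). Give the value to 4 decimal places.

-2.1444

RK4: k1 = f(t_n, u_n); k2 = f(t_n + h/2, u_n + (h/2)·k1); k3 = f(t_n + h/2, u_n + (h/2)·k2); k4 = f(t_n + h, u_n + h·k3); u_{n+1} = u_n + (h/6)·(k1 + 2k2 + 2k3 + k4).
t=0.000000, u=-2.000000:
  k1 = f(0.000000, -2.000000) = -1.720000
  k2 = f(0.040000, -2.068800) = -1.800371
  k3 = f(0.040000, -2.072015) = -1.806096
  k4 = f(0.080000, -2.144488) = -1.897496
  u ← -2.000000 + (0.08/6)·(k1 + 2k2 + 2k3 + k4) = -2.144406
u(0.08) ≈ -2.1444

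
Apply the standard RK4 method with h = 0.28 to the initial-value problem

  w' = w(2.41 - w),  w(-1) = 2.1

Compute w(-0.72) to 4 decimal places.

RK4: k1 = f(t_n, w_n); k2 = f(t_n + h/2, w_n + (h/2)·k1); k3 = f(t_n + h/2, w_n + (h/2)·k2); k4 = f(t_n + h, w_n + h·k3); w_{n+1} = w_n + (h/6)·(k1 + 2k2 + 2k3 + k4).
t=-1.000000, w=2.100000:
  k1 = f(-1.000000, 2.100000) = 0.651000
  k2 = f(-0.860000, 2.191140) = 0.479553
  k3 = f(-0.860000, 2.167137) = 0.526317
  k4 = f(-0.720000, 2.247369) = 0.365493
  w ← 2.100000 + (0.28/6)·(k1 + 2k2 + 2k3 + k4) = 2.241317
w(-0.72) ≈ 2.2413

2.2413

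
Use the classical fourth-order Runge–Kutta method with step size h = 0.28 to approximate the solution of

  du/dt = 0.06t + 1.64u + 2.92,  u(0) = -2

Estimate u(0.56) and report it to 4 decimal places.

RK4: k1 = f(t_n, u_n); k2 = f(t_n + h/2, u_n + (h/2)·k1); k3 = f(t_n + h/2, u_n + (h/2)·k2); k4 = f(t_n + h, u_n + h·k3); u_{n+1} = u_n + (h/6)·(k1 + 2k2 + 2k3 + k4).
t=0.000000, u=-2.000000:
  k1 = f(0.000000, -2.000000) = -0.360000
  k2 = f(0.140000, -2.050400) = -0.434256
  k3 = f(0.140000, -2.060796) = -0.451305
  k4 = f(0.280000, -2.126365) = -0.550439
  u ← -2.000000 + (0.28/6)·(k1 + 2k2 + 2k3 + k4) = -2.125140
t=0.280000, u=-2.125140:
  k1 = f(0.280000, -2.125140) = -0.548429
  k2 = f(0.420000, -2.201920) = -0.665948
  k3 = f(0.420000, -2.218372) = -0.692931
  k4 = f(0.560000, -2.319160) = -0.849823
  u ← -2.125140 + (0.28/6)·(k1 + 2k2 + 2k3 + k4) = -2.317220
u(0.56) ≈ -2.3172

-2.3172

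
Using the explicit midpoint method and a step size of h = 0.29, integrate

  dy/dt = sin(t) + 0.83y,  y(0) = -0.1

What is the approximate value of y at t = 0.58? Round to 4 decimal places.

0.0242

Midpoint: k1 = f(t_n, y_n); k2 = f(t_n + h/2, y_n + (h/2)·k1); y_{n+1} = y_n + h·k2.
t=0.000000, y=-0.100000:
  k1 = f(0.000000, -0.100000) = -0.083000
  k2 = f(0.145000, -0.112035) = 0.051503
  y ← -0.100000 + 0.29·0.051503 = -0.085064
t=0.290000, y=-0.085064:
  k1 = f(0.290000, -0.085064) = 0.215349
  k2 = f(0.435000, -0.053838) = 0.376725
  y ← -0.085064 + 0.29·0.376725 = 0.024186
y(0.58) ≈ 0.0242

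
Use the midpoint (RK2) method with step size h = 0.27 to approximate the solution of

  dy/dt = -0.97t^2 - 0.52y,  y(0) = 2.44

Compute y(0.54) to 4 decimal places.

1.7988

Midpoint: k1 = f(t_n, y_n); k2 = f(t_n + h/2, y_n + (h/2)·k1); y_{n+1} = y_n + h·k2.
t=0.000000, y=2.440000:
  k1 = f(0.000000, 2.440000) = -1.268800
  k2 = f(0.135000, 2.268712) = -1.197408
  y ← 2.440000 + 0.27·(-1.197408) = 2.116700
t=0.270000, y=2.116700:
  k1 = f(0.270000, 2.116700) = -1.171397
  k2 = f(0.405000, 1.958561) = -1.177556
  y ← 2.116700 + 0.27·(-1.177556) = 1.798760
y(0.54) ≈ 1.7988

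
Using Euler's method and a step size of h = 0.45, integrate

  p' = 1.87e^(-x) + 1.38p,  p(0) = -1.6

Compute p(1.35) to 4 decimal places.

Euler: p_{n+1} = p_n + h·f(x_n, p_n).
x=0.000000, p=-1.600000: f=-0.338000 → p ← -1.600000 + 0.45·(-0.338000) = -1.752100
x=0.450000, p=-1.752100: f=-1.225533 → p ← -1.752100 + 0.45·(-1.225533) = -2.303590
x=0.900000, p=-2.303590: f=-2.418669 → p ← -2.303590 + 0.45·(-2.418669) = -3.391991
p(1.35) ≈ -3.3920

-3.3920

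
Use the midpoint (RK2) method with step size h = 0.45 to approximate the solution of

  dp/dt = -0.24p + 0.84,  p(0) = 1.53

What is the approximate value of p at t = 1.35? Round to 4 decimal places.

2.0742

Midpoint: k1 = f(t_n, p_n); k2 = f(t_n + h/2, p_n + (h/2)·k1); p_{n+1} = p_n + h·k2.
t=0.000000, p=1.530000:
  k1 = f(0.000000, 1.530000) = 0.472800
  k2 = f(0.225000, 1.636380) = 0.447269
  p ← 1.530000 + 0.45·0.447269 = 1.731271
t=0.450000, p=1.731271:
  k1 = f(0.450000, 1.731271) = 0.424495
  k2 = f(0.675000, 1.826782) = 0.401572
  p ← 1.731271 + 0.45·0.401572 = 1.911978
t=0.900000, p=1.911978:
  k1 = f(0.900000, 1.911978) = 0.381125
  k2 = f(1.125000, 1.997732) = 0.360544
  p ← 1.911978 + 0.45·0.360544 = 2.074223
p(1.35) ≈ 2.0742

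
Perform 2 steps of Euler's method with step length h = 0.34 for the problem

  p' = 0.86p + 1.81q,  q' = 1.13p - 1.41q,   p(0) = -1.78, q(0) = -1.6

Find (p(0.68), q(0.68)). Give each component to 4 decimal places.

Euler on (p,q): p_{n+1} = p_n + h·p', q_{n+1} = q_n + h·q'.
0.000000: (-1.780000, -1.600000); f=(-4.426800, 0.244600) → (-3.285112, -1.516836)
0.340000: (-3.285112, -1.516836); f=(-5.570669, -1.573438) → (-5.179140, -2.051805)
(p(0.68), q(0.68)) ≈ (-5.1791, -2.0518)

-5.1791, -2.0518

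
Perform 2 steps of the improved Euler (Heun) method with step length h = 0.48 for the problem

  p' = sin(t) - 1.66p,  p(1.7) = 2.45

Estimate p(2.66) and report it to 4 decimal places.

Heun: k1 = f(t_n, p_n); k2 = f(t_n + h, p_n + h·k1); p_{n+1} = p_n + (h/2)·(k1 + k2).
t=1.700000, p=2.450000:
  k1 = f(1.700000, 2.450000) = -3.075335
  k2 = f(2.180000, 0.973839) = -0.796469
  p ← 2.450000 + (0.48/2)·(-3.075335 + (-0.796469)) = 1.520767
t=2.180000, p=1.520767:
  k1 = f(2.180000, 1.520767) = -1.704369
  k2 = f(2.660000, 0.702670) = -0.703241
  p ← 1.520767 + (0.48/2)·(-1.704369 + (-0.703241)) = 0.942941
p(2.66) ≈ 0.9429

0.9429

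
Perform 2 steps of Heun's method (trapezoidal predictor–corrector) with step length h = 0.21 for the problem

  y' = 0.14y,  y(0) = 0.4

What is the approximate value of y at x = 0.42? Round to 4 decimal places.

0.4242

Heun: k1 = f(x_n, y_n); k2 = f(x_n + h, y_n + h·k1); y_{n+1} = y_n + (h/2)·(k1 + k2).
x=0.000000, y=0.400000:
  k1 = f(0.000000, 0.400000) = 0.056000
  k2 = f(0.210000, 0.411760) = 0.057646
  y ← 0.400000 + (0.21/2)·(0.056000 + 0.057646) = 0.411933
x=0.210000, y=0.411933:
  k1 = f(0.210000, 0.411933) = 0.057671
  k2 = f(0.420000, 0.424044) = 0.059366
  y ← 0.411933 + (0.21/2)·(0.057671 + 0.059366) = 0.424222
y(0.42) ≈ 0.4242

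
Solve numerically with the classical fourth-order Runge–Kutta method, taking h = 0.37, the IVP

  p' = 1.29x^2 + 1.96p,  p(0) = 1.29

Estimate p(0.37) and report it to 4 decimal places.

RK4: k1 = f(x_n, p_n); k2 = f(x_n + h/2, p_n + (h/2)·k1); k3 = f(x_n + h/2, p_n + (h/2)·k2); k4 = f(x_n + h, p_n + h·k3); p_{n+1} = p_n + (h/6)·(k1 + 2k2 + 2k3 + k4).
x=0.000000, p=1.290000:
  k1 = f(0.000000, 1.290000) = 2.528400
  k2 = f(0.185000, 1.757754) = 3.489348
  k3 = f(0.185000, 1.935529) = 3.837788
  k4 = f(0.370000, 2.709982) = 5.488165
  p ← 1.290000 + (0.37/6)·(k1 + 2k2 + 2k3 + k4) = 2.688035
p(0.37) ≈ 2.6880

2.6880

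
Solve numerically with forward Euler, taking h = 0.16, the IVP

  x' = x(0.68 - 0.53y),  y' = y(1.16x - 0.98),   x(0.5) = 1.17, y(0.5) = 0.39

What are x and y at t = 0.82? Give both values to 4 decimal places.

Euler on (x,y): x_{n+1} = x_n + h·x', y_{n+1} = y_n + h·y'.
0.500000: (1.170000, 0.390000); f=(0.553761, 0.147108) → (1.258602, 0.413537)
0.660000: (1.258602, 0.413537); f=(0.579995, 0.198489) → (1.351401, 0.445295)
(x(0.82), y(0.82)) ≈ (1.3514, 0.4453)

1.3514, 0.4453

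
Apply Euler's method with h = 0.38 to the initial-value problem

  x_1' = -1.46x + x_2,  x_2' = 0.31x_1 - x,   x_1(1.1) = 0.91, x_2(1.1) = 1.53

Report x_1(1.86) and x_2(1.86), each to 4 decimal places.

0.5233, 0.7606

Euler on (x_1,x_2): x_1_{n+1} = x_1_n + h·x_1', x_2_{n+1} = x_2_n + h·x_2'.
1.100000: (0.910000, 1.530000); f=(-0.076000, -0.817900) → (0.881120, 1.219198)
1.480000: (0.881120, 1.219198); f=(-0.941602, -1.206853) → (0.523311, 0.760594)
(x_1(1.86), x_2(1.86)) ≈ (0.5233, 0.7606)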